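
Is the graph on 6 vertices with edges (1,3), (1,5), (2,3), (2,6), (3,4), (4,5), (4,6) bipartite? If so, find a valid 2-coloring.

Step 1: Attempt 2-coloring using BFS:
  Start at vertex 1, assign color 0
  Color vertex 3 with color 1 (neighbor of 1)
  Color vertex 5 with color 1 (neighbor of 1)
  Color vertex 2 with color 0 (neighbor of 3)
  Color vertex 4 with color 0 (neighbor of 3)
  Color vertex 6 with color 1 (neighbor of 2)

Step 2: 2-coloring succeeded. No conflicts found.
  Set A (color 0): {1, 2, 4}
  Set B (color 1): {3, 5, 6}

The graph is bipartite with partition {1, 2, 4}, {3, 5, 6}.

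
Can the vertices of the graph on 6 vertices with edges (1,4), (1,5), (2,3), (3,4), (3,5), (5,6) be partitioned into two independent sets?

Step 1: Attempt 2-coloring using BFS:
  Start at vertex 1, assign color 0
  Color vertex 4 with color 1 (neighbor of 1)
  Color vertex 5 with color 1 (neighbor of 1)
  Color vertex 3 with color 0 (neighbor of 4)
  Color vertex 6 with color 0 (neighbor of 5)
  Color vertex 2 with color 1 (neighbor of 3)

Step 2: 2-coloring succeeded. No conflicts found.
  Set A (color 0): {1, 3, 6}
  Set B (color 1): {2, 4, 5}

The graph is bipartite with partition {1, 3, 6}, {2, 4, 5}.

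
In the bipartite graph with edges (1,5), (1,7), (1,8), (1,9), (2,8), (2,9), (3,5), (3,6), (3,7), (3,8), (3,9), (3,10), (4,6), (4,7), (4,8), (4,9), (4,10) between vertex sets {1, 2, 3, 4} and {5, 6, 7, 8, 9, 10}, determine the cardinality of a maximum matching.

Step 1: List the neighbors of each left vertex:
  1: 5, 7, 8, 9
  2: 8, 9
  3: 5, 6, 7, 8, 9, 10
  4: 6, 7, 8, 9, 10

Step 2: Greedily match left vertices, then look for augmenting paths:
  Match 1 -- 5
  Match 2 -- 8
  Match 3 -- 6
  Match 4 -- 7
  No augmenting path remains.

Step 3: Verify this is maximum:
  Matching size 4 = min(|L|, |R|) = min(4, 6), which is an upper bound, so this matching is maximum.

Maximum matching: {(1,5), (2,8), (3,6), (4,7)}
Size: 4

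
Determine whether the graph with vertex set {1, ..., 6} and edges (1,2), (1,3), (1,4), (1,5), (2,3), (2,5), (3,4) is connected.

Step 1: Build adjacency list from edges:
  1: 2, 3, 4, 5
  2: 1, 3, 5
  3: 1, 2, 4
  4: 1, 3
  5: 1, 2
  6: (none)

Step 2: Run BFS/DFS from vertex 1:
  Visited: {1, 2, 3, 4, 5}
  Reached 5 of 6 vertices

Step 3: Only 5 of 6 vertices reached. Graph is disconnected.
Connected components: {1, 2, 3, 4, 5}, {6}
Answer: No, the graph is not connected (2 components).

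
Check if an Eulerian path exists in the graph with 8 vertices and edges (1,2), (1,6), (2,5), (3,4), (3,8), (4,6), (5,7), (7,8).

Step 1: Find the degree of each vertex:
  deg(1) = 2
  deg(2) = 2
  deg(3) = 2
  deg(4) = 2
  deg(5) = 2
  deg(6) = 2
  deg(7) = 2
  deg(8) = 2

Step 2: Count vertices with odd degree:
  All vertices have even degree (0 odd-degree vertices)

Step 3: Apply Euler's theorem:
  - Eulerian circuit exists iff graph is connected and all vertices have even degree
  - Eulerian path exists iff graph is connected and has 0 or 2 odd-degree vertices

Graph is connected with 0 odd-degree vertices.
Both Eulerian circuit and Eulerian path exist.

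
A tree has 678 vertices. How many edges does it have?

A tree on n vertices always has exactly n - 1 edges.
For n = 678: edges = 678 - 1 = 677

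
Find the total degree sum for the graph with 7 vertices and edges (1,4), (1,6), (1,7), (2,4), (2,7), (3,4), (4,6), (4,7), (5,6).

Step 1: Count edges incident to each vertex:
  deg(1) = 3 (neighbors: 4, 6, 7)
  deg(2) = 2 (neighbors: 4, 7)
  deg(3) = 1 (neighbors: 4)
  deg(4) = 5 (neighbors: 1, 2, 3, 6, 7)
  deg(5) = 1 (neighbors: 6)
  deg(6) = 3 (neighbors: 1, 4, 5)
  deg(7) = 3 (neighbors: 1, 2, 4)

Step 2: Sum all degrees:
  3 + 2 + 1 + 5 + 1 + 3 + 3 = 18

Verification: sum of degrees = 2 * |E| = 2 * 9 = 18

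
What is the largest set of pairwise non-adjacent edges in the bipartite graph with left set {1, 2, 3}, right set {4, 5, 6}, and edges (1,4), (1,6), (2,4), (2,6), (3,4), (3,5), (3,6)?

Step 1: List the neighbors of each left vertex:
  1: 4, 6
  2: 4, 6
  3: 4, 5, 6

Step 2: Greedily match left vertices, then look for augmenting paths:
  Match 1 -- 4
  Match 2 -- 6
  Match 3 -- 5
  No augmenting path remains.

Step 3: Verify this is maximum:
  Matching size 3 = min(|L|, |R|) = min(3, 3), which is an upper bound, so this matching is maximum.

Maximum matching: {(1,4), (2,6), (3,5)}
Size: 3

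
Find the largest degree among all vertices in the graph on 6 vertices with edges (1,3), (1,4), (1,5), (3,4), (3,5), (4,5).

Step 1: Count edges incident to each vertex:
  deg(1) = 3 (neighbors: 3, 4, 5)
  deg(2) = 0 (neighbors: none)
  deg(3) = 3 (neighbors: 1, 4, 5)
  deg(4) = 3 (neighbors: 1, 3, 5)
  deg(5) = 3 (neighbors: 1, 3, 4)
  deg(6) = 0 (neighbors: none)

Step 2: Find maximum:
  max(3, 0, 3, 3, 3, 0) = 3 (vertex 1)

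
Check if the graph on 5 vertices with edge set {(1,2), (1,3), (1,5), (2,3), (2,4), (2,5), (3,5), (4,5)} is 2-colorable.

Step 1: Attempt 2-coloring using BFS:
  Start at vertex 1, assign color 0
  Color vertex 2 with color 1 (neighbor of 1)
  Color vertex 3 with color 1 (neighbor of 1)
  Color vertex 5 with color 1 (neighbor of 1)

Step 2: Conflict found! Vertices 2 and 3 are adjacent but have the same color.
This means the graph contains an odd cycle.

The graph is NOT bipartite.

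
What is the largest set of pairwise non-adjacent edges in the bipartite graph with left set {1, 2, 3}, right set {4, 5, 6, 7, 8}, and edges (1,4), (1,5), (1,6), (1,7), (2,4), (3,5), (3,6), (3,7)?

Step 1: List the neighbors of each left vertex:
  1: 4, 5, 6, 7
  2: 4
  3: 5, 6, 7

Step 2: Greedily match left vertices, then look for augmenting paths:
  Match 1 -- 6
  Match 2 -- 4
  Match 3 -- 5
  No augmenting path remains.

Step 3: Verify this is maximum:
  Matching size 3 = min(|L|, |R|) = min(3, 5), which is an upper bound, so this matching is maximum.

Maximum matching: {(1,6), (2,4), (3,5)}
Size: 3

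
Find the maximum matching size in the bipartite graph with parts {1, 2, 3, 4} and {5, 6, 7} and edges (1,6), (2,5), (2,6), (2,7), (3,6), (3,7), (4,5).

Step 1: List the neighbors of each left vertex:
  1: 6
  2: 5, 6, 7
  3: 6, 7
  4: 5

Step 2: Greedily match left vertices, then look for augmenting paths:
  Match 1 -- 6
  Match 2 -- 5
  Match 3 -- 7
  No augmenting path remains.

Step 3: Verify this is maximum:
  Matching size 3 = min(|L|, |R|) = min(4, 3), which is an upper bound, so this matching is maximum.

Maximum matching: {(1,6), (2,5), (3,7)}
Size: 3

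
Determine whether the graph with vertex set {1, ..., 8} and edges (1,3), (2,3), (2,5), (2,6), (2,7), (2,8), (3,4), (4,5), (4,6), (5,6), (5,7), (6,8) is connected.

Step 1: Build adjacency list from edges:
  1: 3
  2: 3, 5, 6, 7, 8
  3: 1, 2, 4
  4: 3, 5, 6
  5: 2, 4, 6, 7
  6: 2, 4, 5, 8
  7: 2, 5
  8: 2, 6

Step 2: Run BFS/DFS from vertex 1:
  Visited: {1, 3, 2, 4, 5, 6, 7, 8}
  Reached 8 of 8 vertices

Step 3: All 8 vertices reached from vertex 1, so the graph is connected.
Answer: Yes, the graph is connected.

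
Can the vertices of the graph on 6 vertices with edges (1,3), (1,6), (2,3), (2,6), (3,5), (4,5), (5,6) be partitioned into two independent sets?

Step 1: Attempt 2-coloring using BFS:
  Start at vertex 1, assign color 0
  Color vertex 3 with color 1 (neighbor of 1)
  Color vertex 6 with color 1 (neighbor of 1)
  Color vertex 2 with color 0 (neighbor of 3)
  Color vertex 5 with color 0 (neighbor of 3)
  Color vertex 4 with color 1 (neighbor of 5)

Step 2: 2-coloring succeeded. No conflicts found.
  Set A (color 0): {1, 2, 5}
  Set B (color 1): {3, 4, 6}

The graph is bipartite with partition {1, 2, 5}, {3, 4, 6}.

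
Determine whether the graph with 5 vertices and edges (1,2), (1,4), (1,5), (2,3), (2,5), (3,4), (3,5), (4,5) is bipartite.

Step 1: Attempt 2-coloring using BFS:
  Start at vertex 1, assign color 0
  Color vertex 2 with color 1 (neighbor of 1)
  Color vertex 4 with color 1 (neighbor of 1)
  Color vertex 5 with color 1 (neighbor of 1)
  Color vertex 3 with color 0 (neighbor of 2)

Step 2: Conflict found! Vertices 2 and 5 are adjacent but have the same color.
This means the graph contains an odd cycle.

The graph is NOT bipartite.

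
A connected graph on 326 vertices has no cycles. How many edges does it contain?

A tree on n vertices always has exactly n - 1 edges.
For n = 326: edges = 326 - 1 = 325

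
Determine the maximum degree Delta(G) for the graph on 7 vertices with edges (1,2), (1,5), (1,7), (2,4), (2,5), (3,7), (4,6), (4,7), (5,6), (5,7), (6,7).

Step 1: Count edges incident to each vertex:
  deg(1) = 3 (neighbors: 2, 5, 7)
  deg(2) = 3 (neighbors: 1, 4, 5)
  deg(3) = 1 (neighbors: 7)
  deg(4) = 3 (neighbors: 2, 6, 7)
  deg(5) = 4 (neighbors: 1, 2, 6, 7)
  deg(6) = 3 (neighbors: 4, 5, 7)
  deg(7) = 5 (neighbors: 1, 3, 4, 5, 6)

Step 2: Find maximum:
  max(3, 3, 1, 3, 4, 3, 5) = 5 (vertex 7)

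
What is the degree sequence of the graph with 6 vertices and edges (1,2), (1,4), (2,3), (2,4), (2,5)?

Step 1: Count edges incident to each vertex:
  deg(1) = 2 (neighbors: 2, 4)
  deg(2) = 4 (neighbors: 1, 3, 4, 5)
  deg(3) = 1 (neighbors: 2)
  deg(4) = 2 (neighbors: 1, 2)
  deg(5) = 1 (neighbors: 2)
  deg(6) = 0 (neighbors: none)

Step 2: Sort degrees in non-increasing order:
  Degrees: [2, 4, 1, 2, 1, 0] -> sorted: [4, 2, 2, 1, 1, 0]

Degree sequence: [4, 2, 2, 1, 1, 0]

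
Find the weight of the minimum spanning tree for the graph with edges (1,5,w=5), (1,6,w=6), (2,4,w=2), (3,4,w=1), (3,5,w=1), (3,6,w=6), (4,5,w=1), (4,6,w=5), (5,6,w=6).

Apply Kruskal's algorithm (sort edges by weight, add if no cycle):

Sorted edges by weight:
  (3,4) w=1
  (3,5) w=1
  (4,5) w=1
  (2,4) w=2
  (1,5) w=5
  (4,6) w=5
  (1,6) w=6
  (3,6) w=6
  (5,6) w=6

Add edge (3,4) w=1 -- no cycle. Running total: 1
Add edge (3,5) w=1 -- no cycle. Running total: 2
Skip edge (4,5) w=1 -- would create cycle
Add edge (2,4) w=2 -- no cycle. Running total: 4
Add edge (1,5) w=5 -- no cycle. Running total: 9
Add edge (4,6) w=5 -- no cycle. Running total: 14

MST edges: (3,4,w=1), (3,5,w=1), (2,4,w=2), (1,5,w=5), (4,6,w=5)
Total MST weight: 1 + 1 + 2 + 5 + 5 = 14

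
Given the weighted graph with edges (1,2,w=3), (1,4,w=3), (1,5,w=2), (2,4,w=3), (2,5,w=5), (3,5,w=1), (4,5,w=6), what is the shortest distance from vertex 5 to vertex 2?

Step 1: Build adjacency list with weights:
  1: 2(w=3), 4(w=3), 5(w=2)
  2: 1(w=3), 4(w=3), 5(w=5)
  3: 5(w=1)
  4: 1(w=3), 2(w=3), 5(w=6)
  5: 1(w=2), 2(w=5), 3(w=1), 4(w=6)

Step 2: Apply Dijkstra's algorithm from vertex 5:
  Visit vertex 5 (distance=0)
    Update dist[1] = 2
    Update dist[2] = 5
    Update dist[3] = 1
    Update dist[4] = 6
  Visit vertex 3 (distance=1)
  Visit vertex 1 (distance=2)
    Update dist[4] = 5
  Visit vertex 2 (distance=5)

Step 3: Shortest path: 5 -> 2
Total weight: 5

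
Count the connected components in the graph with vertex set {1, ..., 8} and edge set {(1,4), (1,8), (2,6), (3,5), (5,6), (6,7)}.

Step 1: Build adjacency list from edges:
  1: 4, 8
  2: 6
  3: 5
  4: 1
  5: 3, 6
  6: 2, 5, 7
  7: 6
  8: 1

Step 2: Run BFS/DFS from vertex 1:
  Visited: {1, 4, 8}
  Reached 3 of 8 vertices

Step 3: Only 3 of 8 vertices reached. Graph is disconnected.
Connected components: {1, 4, 8}, {2, 3, 5, 6, 7}
Number of connected components: 2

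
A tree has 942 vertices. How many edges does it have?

A tree on n vertices always has exactly n - 1 edges.
For n = 942: edges = 942 - 1 = 941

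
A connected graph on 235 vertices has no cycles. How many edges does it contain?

A tree on n vertices always has exactly n - 1 edges.
For n = 235: edges = 235 - 1 = 234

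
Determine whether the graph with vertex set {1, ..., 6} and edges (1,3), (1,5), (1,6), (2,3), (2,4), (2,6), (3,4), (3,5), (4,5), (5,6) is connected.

Step 1: Build adjacency list from edges:
  1: 3, 5, 6
  2: 3, 4, 6
  3: 1, 2, 4, 5
  4: 2, 3, 5
  5: 1, 3, 4, 6
  6: 1, 2, 5

Step 2: Run BFS/DFS from vertex 1:
  Visited: {1, 3, 5, 6, 2, 4}
  Reached 6 of 6 vertices

Step 3: All 6 vertices reached from vertex 1, so the graph is connected.
Answer: Yes, the graph is connected.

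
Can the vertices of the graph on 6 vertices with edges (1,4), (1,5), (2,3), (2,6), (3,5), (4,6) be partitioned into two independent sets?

Step 1: Attempt 2-coloring using BFS:
  Start at vertex 1, assign color 0
  Color vertex 4 with color 1 (neighbor of 1)
  Color vertex 5 with color 1 (neighbor of 1)
  Color vertex 6 with color 0 (neighbor of 4)
  Color vertex 3 with color 0 (neighbor of 5)
  Color vertex 2 with color 1 (neighbor of 6)

Step 2: 2-coloring succeeded. No conflicts found.
  Set A (color 0): {1, 3, 6}
  Set B (color 1): {2, 4, 5}

The graph is bipartite with partition {1, 3, 6}, {2, 4, 5}.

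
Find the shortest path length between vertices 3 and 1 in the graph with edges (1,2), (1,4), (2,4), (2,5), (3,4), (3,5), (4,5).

Step 1: Build adjacency list:
  1: 2, 4
  2: 1, 4, 5
  3: 4, 5
  4: 1, 2, 3, 5
  5: 2, 3, 4

Step 2: BFS from vertex 3 to find shortest path to 1:
  vertex 4 reached at distance 1
  vertex 5 reached at distance 1
  vertex 1 reached at distance 2

Step 3: Shortest path: 3 -> 4 -> 1
Path length: 2 edges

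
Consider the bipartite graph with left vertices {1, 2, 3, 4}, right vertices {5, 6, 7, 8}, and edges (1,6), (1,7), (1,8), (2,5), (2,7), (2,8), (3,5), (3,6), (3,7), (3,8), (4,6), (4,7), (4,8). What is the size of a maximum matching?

Step 1: List the neighbors of each left vertex:
  1: 6, 7, 8
  2: 5, 7, 8
  3: 5, 6, 7, 8
  4: 6, 7, 8

Step 2: Greedily match left vertices, then look for augmenting paths:
  Match 1 -- 6
  Match 2 -- 5
  Match 3 -- 7
  Match 4 -- 8
  No augmenting path remains.

Step 3: Verify this is maximum:
  Matching size 4 = min(|L|, |R|) = min(4, 4), which is an upper bound, so this matching is maximum.

Maximum matching: {(1,6), (2,5), (3,7), (4,8)}
Size: 4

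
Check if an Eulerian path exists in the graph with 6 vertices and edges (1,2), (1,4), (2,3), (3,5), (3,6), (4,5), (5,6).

Step 1: Find the degree of each vertex:
  deg(1) = 2
  deg(2) = 2
  deg(3) = 3
  deg(4) = 2
  deg(5) = 3
  deg(6) = 2

Step 2: Count vertices with odd degree:
  Odd-degree vertices: 3, 5 (2 total)

Step 3: Apply Euler's theorem:
  - Eulerian circuit exists iff graph is connected and all vertices have even degree
  - Eulerian path exists iff graph is connected and has 0 or 2 odd-degree vertices

Graph is connected with exactly 2 odd-degree vertices (3, 5).
Eulerian path exists (starting and ending at the odd-degree vertices), but no Eulerian circuit.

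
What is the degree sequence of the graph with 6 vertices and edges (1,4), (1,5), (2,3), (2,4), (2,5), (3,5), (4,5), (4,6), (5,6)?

Step 1: Count edges incident to each vertex:
  deg(1) = 2 (neighbors: 4, 5)
  deg(2) = 3 (neighbors: 3, 4, 5)
  deg(3) = 2 (neighbors: 2, 5)
  deg(4) = 4 (neighbors: 1, 2, 5, 6)
  deg(5) = 5 (neighbors: 1, 2, 3, 4, 6)
  deg(6) = 2 (neighbors: 4, 5)

Step 2: Sort degrees in non-increasing order:
  Degrees: [2, 3, 2, 4, 5, 2] -> sorted: [5, 4, 3, 2, 2, 2]

Degree sequence: [5, 4, 3, 2, 2, 2]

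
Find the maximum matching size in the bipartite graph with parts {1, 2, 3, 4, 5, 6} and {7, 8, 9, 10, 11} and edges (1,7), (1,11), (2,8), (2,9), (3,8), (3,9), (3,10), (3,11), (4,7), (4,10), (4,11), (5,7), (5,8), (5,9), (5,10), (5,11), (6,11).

Step 1: List the neighbors of each left vertex:
  1: 7, 11
  2: 8, 9
  3: 8, 9, 10, 11
  4: 7, 10, 11
  5: 7, 8, 9, 10, 11
  6: 11

Step 2: Greedily match left vertices, then look for augmenting paths:
  Match 1 -- 7
  Match 2 -- 8
  Match 3 -- 9
  Match 4 -- 10
  Match 5 -- 11
  No augmenting path remains.

Step 3: Verify this is maximum:
  Matching size 5 = min(|L|, |R|) = min(6, 5), which is an upper bound, so this matching is maximum.

Maximum matching: {(1,7), (2,8), (3,9), (4,10), (5,11)}
Size: 5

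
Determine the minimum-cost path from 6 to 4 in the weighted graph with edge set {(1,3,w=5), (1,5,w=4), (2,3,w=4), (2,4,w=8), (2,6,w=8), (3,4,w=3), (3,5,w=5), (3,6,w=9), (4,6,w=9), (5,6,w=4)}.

Step 1: Build adjacency list with weights:
  1: 3(w=5), 5(w=4)
  2: 3(w=4), 4(w=8), 6(w=8)
  3: 1(w=5), 2(w=4), 4(w=3), 5(w=5), 6(w=9)
  4: 2(w=8), 3(w=3), 6(w=9)
  5: 1(w=4), 3(w=5), 6(w=4)
  6: 2(w=8), 3(w=9), 4(w=9), 5(w=4)

Step 2: Apply Dijkstra's algorithm from vertex 6:
  Visit vertex 6 (distance=0)
    Update dist[2] = 8
    Update dist[3] = 9
    Update dist[4] = 9
    Update dist[5] = 4
  Visit vertex 5 (distance=4)
    Update dist[1] = 8
  Visit vertex 1 (distance=8)
  Visit vertex 2 (distance=8)
  Visit vertex 3 (distance=9)
  Visit vertex 4 (distance=9)

Step 3: Shortest path: 6 -> 4
Total weight: 9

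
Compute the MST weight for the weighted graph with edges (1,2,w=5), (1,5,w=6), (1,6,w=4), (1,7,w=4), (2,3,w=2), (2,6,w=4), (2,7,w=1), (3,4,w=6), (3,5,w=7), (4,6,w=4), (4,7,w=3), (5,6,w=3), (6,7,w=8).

Apply Kruskal's algorithm (sort edges by weight, add if no cycle):

Sorted edges by weight:
  (2,7) w=1
  (2,3) w=2
  (4,7) w=3
  (5,6) w=3
  (1,6) w=4
  (1,7) w=4
  (2,6) w=4
  (4,6) w=4
  (1,2) w=5
  (1,5) w=6
  (3,4) w=6
  (3,5) w=7
  (6,7) w=8

Add edge (2,7) w=1 -- no cycle. Running total: 1
Add edge (2,3) w=2 -- no cycle. Running total: 3
Add edge (4,7) w=3 -- no cycle. Running total: 6
Add edge (5,6) w=3 -- no cycle. Running total: 9
Add edge (1,6) w=4 -- no cycle. Running total: 13
Add edge (1,7) w=4 -- no cycle. Running total: 17

MST edges: (2,7,w=1), (2,3,w=2), (4,7,w=3), (5,6,w=3), (1,6,w=4), (1,7,w=4)
Total MST weight: 1 + 2 + 3 + 3 + 4 + 4 = 17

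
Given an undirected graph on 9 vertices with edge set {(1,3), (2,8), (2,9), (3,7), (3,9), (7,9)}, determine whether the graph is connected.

Step 1: Build adjacency list from edges:
  1: 3
  2: 8, 9
  3: 1, 7, 9
  4: (none)
  5: (none)
  6: (none)
  7: 3, 9
  8: 2
  9: 2, 3, 7

Step 2: Run BFS/DFS from vertex 1:
  Visited: {1, 3, 7, 9, 2, 8}
  Reached 6 of 9 vertices

Step 3: Only 6 of 9 vertices reached. Graph is disconnected.
Connected components: {1, 2, 3, 7, 8, 9}, {4}, {5}, {6}
Answer: No, the graph is not connected (4 components).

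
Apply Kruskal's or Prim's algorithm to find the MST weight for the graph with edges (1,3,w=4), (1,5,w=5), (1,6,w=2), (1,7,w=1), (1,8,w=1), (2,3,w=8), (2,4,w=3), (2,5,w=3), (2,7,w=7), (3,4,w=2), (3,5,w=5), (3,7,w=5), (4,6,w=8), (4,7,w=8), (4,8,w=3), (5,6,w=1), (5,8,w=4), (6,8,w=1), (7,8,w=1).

Apply Kruskal's algorithm (sort edges by weight, add if no cycle):

Sorted edges by weight:
  (1,7) w=1
  (1,8) w=1
  (5,6) w=1
  (6,8) w=1
  (7,8) w=1
  (1,6) w=2
  (3,4) w=2
  (2,4) w=3
  (2,5) w=3
  (4,8) w=3
  (1,3) w=4
  (5,8) w=4
  (1,5) w=5
  (3,5) w=5
  (3,7) w=5
  (2,7) w=7
  (2,3) w=8
  (4,6) w=8
  (4,7) w=8

Add edge (1,7) w=1 -- no cycle. Running total: 1
Add edge (1,8) w=1 -- no cycle. Running total: 2
Add edge (5,6) w=1 -- no cycle. Running total: 3
Add edge (6,8) w=1 -- no cycle. Running total: 4
Skip edge (7,8) w=1 -- would create cycle
Skip edge (1,6) w=2 -- would create cycle
Add edge (3,4) w=2 -- no cycle. Running total: 6
Add edge (2,4) w=3 -- no cycle. Running total: 9
Add edge (2,5) w=3 -- no cycle. Running total: 12

MST edges: (1,7,w=1), (1,8,w=1), (5,6,w=1), (6,8,w=1), (3,4,w=2), (2,4,w=3), (2,5,w=3)
Total MST weight: 1 + 1 + 1 + 1 + 2 + 3 + 3 = 12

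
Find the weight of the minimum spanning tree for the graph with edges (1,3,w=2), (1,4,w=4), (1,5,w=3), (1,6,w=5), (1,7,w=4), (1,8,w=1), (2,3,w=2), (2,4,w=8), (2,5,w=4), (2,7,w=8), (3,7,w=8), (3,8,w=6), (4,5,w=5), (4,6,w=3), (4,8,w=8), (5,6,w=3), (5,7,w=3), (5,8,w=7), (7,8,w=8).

Apply Kruskal's algorithm (sort edges by weight, add if no cycle):

Sorted edges by weight:
  (1,8) w=1
  (1,3) w=2
  (2,3) w=2
  (1,5) w=3
  (4,6) w=3
  (5,6) w=3
  (5,7) w=3
  (1,4) w=4
  (1,7) w=4
  (2,5) w=4
  (1,6) w=5
  (4,5) w=5
  (3,8) w=6
  (5,8) w=7
  (2,4) w=8
  (2,7) w=8
  (3,7) w=8
  (4,8) w=8
  (7,8) w=8

Add edge (1,8) w=1 -- no cycle. Running total: 1
Add edge (1,3) w=2 -- no cycle. Running total: 3
Add edge (2,3) w=2 -- no cycle. Running total: 5
Add edge (1,5) w=3 -- no cycle. Running total: 8
Add edge (4,6) w=3 -- no cycle. Running total: 11
Add edge (5,6) w=3 -- no cycle. Running total: 14
Add edge (5,7) w=3 -- no cycle. Running total: 17

MST edges: (1,8,w=1), (1,3,w=2), (2,3,w=2), (1,5,w=3), (4,6,w=3), (5,6,w=3), (5,7,w=3)
Total MST weight: 1 + 2 + 2 + 3 + 3 + 3 + 3 = 17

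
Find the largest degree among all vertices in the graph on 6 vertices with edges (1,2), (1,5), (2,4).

Step 1: Count edges incident to each vertex:
  deg(1) = 2 (neighbors: 2, 5)
  deg(2) = 2 (neighbors: 1, 4)
  deg(3) = 0 (neighbors: none)
  deg(4) = 1 (neighbors: 2)
  deg(5) = 1 (neighbors: 1)
  deg(6) = 0 (neighbors: none)

Step 2: Find maximum:
  max(2, 2, 0, 1, 1, 0) = 2 (vertex 1)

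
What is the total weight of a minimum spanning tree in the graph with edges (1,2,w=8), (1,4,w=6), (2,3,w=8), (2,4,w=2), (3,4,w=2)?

Apply Kruskal's algorithm (sort edges by weight, add if no cycle):

Sorted edges by weight:
  (2,4) w=2
  (3,4) w=2
  (1,4) w=6
  (1,2) w=8
  (2,3) w=8

Add edge (2,4) w=2 -- no cycle. Running total: 2
Add edge (3,4) w=2 -- no cycle. Running total: 4
Add edge (1,4) w=6 -- no cycle. Running total: 10

MST edges: (2,4,w=2), (3,4,w=2), (1,4,w=6)
Total MST weight: 2 + 2 + 6 = 10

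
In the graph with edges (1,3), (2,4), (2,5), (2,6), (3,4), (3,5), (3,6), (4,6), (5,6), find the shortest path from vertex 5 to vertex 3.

Step 1: Build adjacency list:
  1: 3
  2: 4, 5, 6
  3: 1, 4, 5, 6
  4: 2, 3, 6
  5: 2, 3, 6
  6: 2, 3, 4, 5

Step 2: BFS from vertex 5 to find shortest path to 3:
  vertex 2 reached at distance 1
  vertex 3 reached at distance 1

Step 3: Shortest path: 5 -> 3
Path length: 1 edge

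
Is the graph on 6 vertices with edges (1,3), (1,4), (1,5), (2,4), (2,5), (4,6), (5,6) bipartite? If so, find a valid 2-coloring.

Step 1: Attempt 2-coloring using BFS:
  Start at vertex 1, assign color 0
  Color vertex 3 with color 1 (neighbor of 1)
  Color vertex 4 with color 1 (neighbor of 1)
  Color vertex 5 with color 1 (neighbor of 1)
  Color vertex 2 with color 0 (neighbor of 4)
  Color vertex 6 with color 0 (neighbor of 4)

Step 2: 2-coloring succeeded. No conflicts found.
  Set A (color 0): {1, 2, 6}
  Set B (color 1): {3, 4, 5}

The graph is bipartite with partition {1, 2, 6}, {3, 4, 5}.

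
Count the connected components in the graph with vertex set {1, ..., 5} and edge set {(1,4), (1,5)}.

Step 1: Build adjacency list from edges:
  1: 4, 5
  2: (none)
  3: (none)
  4: 1
  5: 1

Step 2: Run BFS/DFS from vertex 1:
  Visited: {1, 4, 5}
  Reached 3 of 5 vertices

Step 3: Only 3 of 5 vertices reached. Graph is disconnected.
Connected components: {1, 4, 5}, {2}, {3}
Number of connected components: 3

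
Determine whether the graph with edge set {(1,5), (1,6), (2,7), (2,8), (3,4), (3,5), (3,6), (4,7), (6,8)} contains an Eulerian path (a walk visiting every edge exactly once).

Step 1: Find the degree of each vertex:
  deg(1) = 2
  deg(2) = 2
  deg(3) = 3
  deg(4) = 2
  deg(5) = 2
  deg(6) = 3
  deg(7) = 2
  deg(8) = 2

Step 2: Count vertices with odd degree:
  Odd-degree vertices: 3, 6 (2 total)

Step 3: Apply Euler's theorem:
  - Eulerian circuit exists iff graph is connected and all vertices have even degree
  - Eulerian path exists iff graph is connected and has 0 or 2 odd-degree vertices

Graph is connected with exactly 2 odd-degree vertices (3, 6).
Eulerian path exists (starting and ending at the odd-degree vertices), but no Eulerian circuit.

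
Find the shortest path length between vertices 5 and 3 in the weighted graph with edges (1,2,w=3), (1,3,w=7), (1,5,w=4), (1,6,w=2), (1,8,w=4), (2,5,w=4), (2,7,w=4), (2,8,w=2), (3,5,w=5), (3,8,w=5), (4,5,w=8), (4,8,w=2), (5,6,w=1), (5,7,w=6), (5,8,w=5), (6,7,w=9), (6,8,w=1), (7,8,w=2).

Step 1: Build adjacency list with weights:
  1: 2(w=3), 3(w=7), 5(w=4), 6(w=2), 8(w=4)
  2: 1(w=3), 5(w=4), 7(w=4), 8(w=2)
  3: 1(w=7), 5(w=5), 8(w=5)
  4: 5(w=8), 8(w=2)
  5: 1(w=4), 2(w=4), 3(w=5), 4(w=8), 6(w=1), 7(w=6), 8(w=5)
  6: 1(w=2), 5(w=1), 7(w=9), 8(w=1)
  7: 2(w=4), 5(w=6), 6(w=9), 8(w=2)
  8: 1(w=4), 2(w=2), 3(w=5), 4(w=2), 5(w=5), 6(w=1), 7(w=2)

Step 2: Apply Dijkstra's algorithm from vertex 5:
  Visit vertex 5 (distance=0)
    Update dist[1] = 4
    Update dist[2] = 4
    Update dist[3] = 5
    Update dist[4] = 8
    Update dist[6] = 1
    Update dist[7] = 6
    Update dist[8] = 5
  Visit vertex 6 (distance=1)
    Update dist[1] = 3
    Update dist[8] = 2
  Visit vertex 8 (distance=2)
    Update dist[4] = 4
    Update dist[7] = 4
  Visit vertex 1 (distance=3)
  Visit vertex 2 (distance=4)
  Visit vertex 4 (distance=4)
  Visit vertex 7 (distance=4)
  Visit vertex 3 (distance=5)

Step 3: Shortest path: 5 -> 3
Total weight: 5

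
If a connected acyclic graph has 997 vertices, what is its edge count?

A tree on n vertices always has exactly n - 1 edges.
For n = 997: edges = 997 - 1 = 996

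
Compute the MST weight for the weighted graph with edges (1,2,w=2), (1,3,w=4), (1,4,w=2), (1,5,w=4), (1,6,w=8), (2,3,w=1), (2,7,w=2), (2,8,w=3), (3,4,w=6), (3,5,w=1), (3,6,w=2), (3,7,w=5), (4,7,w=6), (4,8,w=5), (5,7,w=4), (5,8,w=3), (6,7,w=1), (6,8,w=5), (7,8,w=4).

Apply Kruskal's algorithm (sort edges by weight, add if no cycle):

Sorted edges by weight:
  (2,3) w=1
  (3,5) w=1
  (6,7) w=1
  (1,2) w=2
  (1,4) w=2
  (2,7) w=2
  (3,6) w=2
  (2,8) w=3
  (5,8) w=3
  (1,3) w=4
  (1,5) w=4
  (5,7) w=4
  (7,8) w=4
  (3,7) w=5
  (4,8) w=5
  (6,8) w=5
  (3,4) w=6
  (4,7) w=6
  (1,6) w=8

Add edge (2,3) w=1 -- no cycle. Running total: 1
Add edge (3,5) w=1 -- no cycle. Running total: 2
Add edge (6,7) w=1 -- no cycle. Running total: 3
Add edge (1,2) w=2 -- no cycle. Running total: 5
Add edge (1,4) w=2 -- no cycle. Running total: 7
Add edge (2,7) w=2 -- no cycle. Running total: 9
Skip edge (3,6) w=2 -- would create cycle
Add edge (2,8) w=3 -- no cycle. Running total: 12

MST edges: (2,3,w=1), (3,5,w=1), (6,7,w=1), (1,2,w=2), (1,4,w=2), (2,7,w=2), (2,8,w=3)
Total MST weight: 1 + 1 + 1 + 2 + 2 + 2 + 3 = 12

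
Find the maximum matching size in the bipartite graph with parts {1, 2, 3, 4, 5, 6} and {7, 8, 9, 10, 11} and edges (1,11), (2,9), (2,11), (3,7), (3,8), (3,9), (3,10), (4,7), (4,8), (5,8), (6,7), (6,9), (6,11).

Step 1: List the neighbors of each left vertex:
  1: 11
  2: 9, 11
  3: 7, 8, 9, 10
  4: 7, 8
  5: 8
  6: 7, 9, 11

Step 2: Greedily match left vertices, then look for augmenting paths:
  Match 1 -- 11
  Match 2 -- 9
  Match 3 -- 10
  Match 4 -- 8
  Match 6 -- 7
  No augmenting path remains.

Step 3: Verify this is maximum:
  Matching size 5 = min(|L|, |R|) = min(6, 5), which is an upper bound, so this matching is maximum.

Maximum matching: {(1,11), (2,9), (3,10), (4,8), (6,7)}
Size: 5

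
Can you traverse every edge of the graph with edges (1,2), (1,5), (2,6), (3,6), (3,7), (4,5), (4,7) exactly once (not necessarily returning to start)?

Step 1: Find the degree of each vertex:
  deg(1) = 2
  deg(2) = 2
  deg(3) = 2
  deg(4) = 2
  deg(5) = 2
  deg(6) = 2
  deg(7) = 2

Step 2: Count vertices with odd degree:
  All vertices have even degree (0 odd-degree vertices)

Step 3: Apply Euler's theorem:
  - Eulerian circuit exists iff graph is connected and all vertices have even degree
  - Eulerian path exists iff graph is connected and has 0 or 2 odd-degree vertices

Graph is connected with 0 odd-degree vertices.
Both Eulerian circuit and Eulerian path exist.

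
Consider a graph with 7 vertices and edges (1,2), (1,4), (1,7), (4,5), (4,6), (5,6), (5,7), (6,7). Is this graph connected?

Step 1: Build adjacency list from edges:
  1: 2, 4, 7
  2: 1
  3: (none)
  4: 1, 5, 6
  5: 4, 6, 7
  6: 4, 5, 7
  7: 1, 5, 6

Step 2: Run BFS/DFS from vertex 1:
  Visited: {1, 2, 4, 7, 5, 6}
  Reached 6 of 7 vertices

Step 3: Only 6 of 7 vertices reached. Graph is disconnected.
Connected components: {1, 2, 4, 5, 6, 7}, {3}
Answer: No, the graph is not connected (2 components).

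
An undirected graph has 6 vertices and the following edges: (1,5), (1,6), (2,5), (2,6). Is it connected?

Step 1: Build adjacency list from edges:
  1: 5, 6
  2: 5, 6
  3: (none)
  4: (none)
  5: 1, 2
  6: 1, 2

Step 2: Run BFS/DFS from vertex 1:
  Visited: {1, 5, 6, 2}
  Reached 4 of 6 vertices

Step 3: Only 4 of 6 vertices reached. Graph is disconnected.
Connected components: {1, 2, 5, 6}, {3}, {4}
Answer: No, the graph is not connected (3 components).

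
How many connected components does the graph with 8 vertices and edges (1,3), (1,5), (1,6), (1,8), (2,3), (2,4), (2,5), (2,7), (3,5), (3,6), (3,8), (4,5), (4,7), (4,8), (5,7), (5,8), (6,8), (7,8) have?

Step 1: Build adjacency list from edges:
  1: 3, 5, 6, 8
  2: 3, 4, 5, 7
  3: 1, 2, 5, 6, 8
  4: 2, 5, 7, 8
  5: 1, 2, 3, 4, 7, 8
  6: 1, 3, 8
  7: 2, 4, 5, 8
  8: 1, 3, 4, 5, 6, 7

Step 2: Run BFS/DFS from vertex 1:
  Visited: {1, 3, 5, 6, 8, 2, 4, 7}
  Reached 8 of 8 vertices

Step 3: All 8 vertices reached from vertex 1, so the graph is connected.
Number of connected components: 1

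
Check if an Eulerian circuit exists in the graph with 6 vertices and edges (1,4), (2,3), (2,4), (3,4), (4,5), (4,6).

Step 1: Find the degree of each vertex:
  deg(1) = 1
  deg(2) = 2
  deg(3) = 2
  deg(4) = 5
  deg(5) = 1
  deg(6) = 1

Step 2: Count vertices with odd degree:
  Odd-degree vertices: 1, 4, 5, 6 (4 total)

Step 3: Apply Euler's theorem:
  - Eulerian circuit exists iff graph is connected and all vertices have even degree
  - Eulerian path exists iff graph is connected and has 0 or 2 odd-degree vertices

Graph has 4 odd-degree vertices (need 0 or 2).
Neither Eulerian path nor Eulerian circuit exists.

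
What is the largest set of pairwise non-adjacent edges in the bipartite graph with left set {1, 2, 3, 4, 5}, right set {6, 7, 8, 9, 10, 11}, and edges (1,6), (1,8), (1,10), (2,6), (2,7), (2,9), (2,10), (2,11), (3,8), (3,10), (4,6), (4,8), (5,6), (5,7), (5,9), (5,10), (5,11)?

Step 1: List the neighbors of each left vertex:
  1: 6, 8, 10
  2: 6, 7, 9, 10, 11
  3: 8, 10
  4: 6, 8
  5: 6, 7, 9, 10, 11

Step 2: Greedily match left vertices, then look for augmenting paths:
  Match 1 -- 10
  Match 2 -- 7
  Match 3 -- 8
  Match 4 -- 6
  Match 5 -- 9
  No augmenting path remains.

Step 3: Verify this is maximum:
  Matching size 5 = min(|L|, |R|) = min(5, 6), which is an upper bound, so this matching is maximum.

Maximum matching: {(1,10), (2,7), (3,8), (4,6), (5,9)}
Size: 5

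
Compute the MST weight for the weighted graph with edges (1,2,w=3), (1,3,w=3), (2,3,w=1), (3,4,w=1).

Apply Kruskal's algorithm (sort edges by weight, add if no cycle):

Sorted edges by weight:
  (2,3) w=1
  (3,4) w=1
  (1,3) w=3
  (1,2) w=3

Add edge (2,3) w=1 -- no cycle. Running total: 1
Add edge (3,4) w=1 -- no cycle. Running total: 2
Add edge (1,3) w=3 -- no cycle. Running total: 5

MST edges: (2,3,w=1), (3,4,w=1), (1,3,w=3)
Total MST weight: 1 + 1 + 3 = 5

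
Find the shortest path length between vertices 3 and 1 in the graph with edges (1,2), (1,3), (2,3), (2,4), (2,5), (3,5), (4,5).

Step 1: Build adjacency list:
  1: 2, 3
  2: 1, 3, 4, 5
  3: 1, 2, 5
  4: 2, 5
  5: 2, 3, 4

Step 2: BFS from vertex 3 to find shortest path to 1:
  vertex 1 reached at distance 1

Step 3: Shortest path: 3 -> 1
Path length: 1 edge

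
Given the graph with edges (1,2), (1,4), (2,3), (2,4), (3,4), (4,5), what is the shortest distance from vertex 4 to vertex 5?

Step 1: Build adjacency list:
  1: 2, 4
  2: 1, 3, 4
  3: 2, 4
  4: 1, 2, 3, 5
  5: 4

Step 2: BFS from vertex 4 to find shortest path to 5:
  vertex 1 reached at distance 1
  vertex 2 reached at distance 1
  vertex 3 reached at distance 1
  vertex 5 reached at distance 1

Step 3: Shortest path: 4 -> 5
Path length: 1 edge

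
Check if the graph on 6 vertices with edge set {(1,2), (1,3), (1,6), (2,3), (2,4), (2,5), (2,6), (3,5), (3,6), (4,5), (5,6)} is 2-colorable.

Step 1: Attempt 2-coloring using BFS:
  Start at vertex 1, assign color 0
  Color vertex 2 with color 1 (neighbor of 1)
  Color vertex 3 with color 1 (neighbor of 1)
  Color vertex 6 with color 1 (neighbor of 1)

Step 2: Conflict found! Vertices 2 and 3 are adjacent but have the same color.
This means the graph contains an odd cycle.

The graph is NOT bipartite.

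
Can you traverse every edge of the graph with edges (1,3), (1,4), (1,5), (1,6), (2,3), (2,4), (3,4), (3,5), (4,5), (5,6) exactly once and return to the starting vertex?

Step 1: Find the degree of each vertex:
  deg(1) = 4
  deg(2) = 2
  deg(3) = 4
  deg(4) = 4
  deg(5) = 4
  deg(6) = 2

Step 2: Count vertices with odd degree:
  All vertices have even degree (0 odd-degree vertices)

Step 3: Apply Euler's theorem:
  - Eulerian circuit exists iff graph is connected and all vertices have even degree
  - Eulerian path exists iff graph is connected and has 0 or 2 odd-degree vertices

Graph is connected with 0 odd-degree vertices.
Both Eulerian circuit and Eulerian path exist.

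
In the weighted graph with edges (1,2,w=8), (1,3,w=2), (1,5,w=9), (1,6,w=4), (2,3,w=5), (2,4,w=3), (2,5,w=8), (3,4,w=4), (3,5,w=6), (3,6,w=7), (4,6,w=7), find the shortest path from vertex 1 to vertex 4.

Step 1: Build adjacency list with weights:
  1: 2(w=8), 3(w=2), 5(w=9), 6(w=4)
  2: 1(w=8), 3(w=5), 4(w=3), 5(w=8)
  3: 1(w=2), 2(w=5), 4(w=4), 5(w=6), 6(w=7)
  4: 2(w=3), 3(w=4), 6(w=7)
  5: 1(w=9), 2(w=8), 3(w=6)
  6: 1(w=4), 3(w=7), 4(w=7)

Step 2: Apply Dijkstra's algorithm from vertex 1:
  Visit vertex 1 (distance=0)
    Update dist[2] = 8
    Update dist[3] = 2
    Update dist[5] = 9
    Update dist[6] = 4
  Visit vertex 3 (distance=2)
    Update dist[2] = 7
    Update dist[4] = 6
    Update dist[5] = 8
  Visit vertex 6 (distance=4)
  Visit vertex 4 (distance=6)

Step 3: Shortest path: 1 -> 3 -> 4
Total weight: 2 + 4 = 6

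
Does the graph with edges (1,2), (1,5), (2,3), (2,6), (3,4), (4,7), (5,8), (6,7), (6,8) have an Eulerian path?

Step 1: Find the degree of each vertex:
  deg(1) = 2
  deg(2) = 3
  deg(3) = 2
  deg(4) = 2
  deg(5) = 2
  deg(6) = 3
  deg(7) = 2
  deg(8) = 2

Step 2: Count vertices with odd degree:
  Odd-degree vertices: 2, 6 (2 total)

Step 3: Apply Euler's theorem:
  - Eulerian circuit exists iff graph is connected and all vertices have even degree
  - Eulerian path exists iff graph is connected and has 0 or 2 odd-degree vertices

Graph is connected with exactly 2 odd-degree vertices (2, 6).
Eulerian path exists (starting and ending at the odd-degree vertices), but no Eulerian circuit.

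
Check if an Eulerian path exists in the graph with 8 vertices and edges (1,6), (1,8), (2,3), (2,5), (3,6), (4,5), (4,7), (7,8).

Step 1: Find the degree of each vertex:
  deg(1) = 2
  deg(2) = 2
  deg(3) = 2
  deg(4) = 2
  deg(5) = 2
  deg(6) = 2
  deg(7) = 2
  deg(8) = 2

Step 2: Count vertices with odd degree:
  All vertices have even degree (0 odd-degree vertices)

Step 3: Apply Euler's theorem:
  - Eulerian circuit exists iff graph is connected and all vertices have even degree
  - Eulerian path exists iff graph is connected and has 0 or 2 odd-degree vertices

Graph is connected with 0 odd-degree vertices.
Both Eulerian circuit and Eulerian path exist.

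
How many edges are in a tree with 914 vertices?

A tree on n vertices always has exactly n - 1 edges.
For n = 914: edges = 914 - 1 = 913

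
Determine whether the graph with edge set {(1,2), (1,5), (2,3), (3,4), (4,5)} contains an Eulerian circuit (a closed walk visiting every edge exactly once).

Step 1: Find the degree of each vertex:
  deg(1) = 2
  deg(2) = 2
  deg(3) = 2
  deg(4) = 2
  deg(5) = 2

Step 2: Count vertices with odd degree:
  All vertices have even degree (0 odd-degree vertices)

Step 3: Apply Euler's theorem:
  - Eulerian circuit exists iff graph is connected and all vertices have even degree
  - Eulerian path exists iff graph is connected and has 0 or 2 odd-degree vertices

Graph is connected with 0 odd-degree vertices.
Both Eulerian circuit and Eulerian path exist.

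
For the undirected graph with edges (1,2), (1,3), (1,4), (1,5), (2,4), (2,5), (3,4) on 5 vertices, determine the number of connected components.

Step 1: Build adjacency list from edges:
  1: 2, 3, 4, 5
  2: 1, 4, 5
  3: 1, 4
  4: 1, 2, 3
  5: 1, 2

Step 2: Run BFS/DFS from vertex 1:
  Visited: {1, 2, 3, 4, 5}
  Reached 5 of 5 vertices

Step 3: All 5 vertices reached from vertex 1, so the graph is connected.
Number of connected components: 1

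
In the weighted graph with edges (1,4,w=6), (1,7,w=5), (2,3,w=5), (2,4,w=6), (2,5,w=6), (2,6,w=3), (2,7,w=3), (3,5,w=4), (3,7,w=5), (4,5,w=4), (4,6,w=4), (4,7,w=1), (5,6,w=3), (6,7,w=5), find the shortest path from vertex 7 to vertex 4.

Step 1: Build adjacency list with weights:
  1: 4(w=6), 7(w=5)
  2: 3(w=5), 4(w=6), 5(w=6), 6(w=3), 7(w=3)
  3: 2(w=5), 5(w=4), 7(w=5)
  4: 1(w=6), 2(w=6), 5(w=4), 6(w=4), 7(w=1)
  5: 2(w=6), 3(w=4), 4(w=4), 6(w=3)
  6: 2(w=3), 4(w=4), 5(w=3), 7(w=5)
  7: 1(w=5), 2(w=3), 3(w=5), 4(w=1), 6(w=5)

Step 2: Apply Dijkstra's algorithm from vertex 7:
  Visit vertex 7 (distance=0)
    Update dist[1] = 5
    Update dist[2] = 3
    Update dist[3] = 5
    Update dist[4] = 1
    Update dist[6] = 5
  Visit vertex 4 (distance=1)
    Update dist[5] = 5

Step 3: Shortest path: 7 -> 4
Total weight: 1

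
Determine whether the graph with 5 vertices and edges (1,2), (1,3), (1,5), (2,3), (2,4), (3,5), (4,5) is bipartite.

Step 1: Attempt 2-coloring using BFS:
  Start at vertex 1, assign color 0
  Color vertex 2 with color 1 (neighbor of 1)
  Color vertex 3 with color 1 (neighbor of 1)
  Color vertex 5 with color 1 (neighbor of 1)

Step 2: Conflict found! Vertices 2 and 3 are adjacent but have the same color.
This means the graph contains an odd cycle.

The graph is NOT bipartite.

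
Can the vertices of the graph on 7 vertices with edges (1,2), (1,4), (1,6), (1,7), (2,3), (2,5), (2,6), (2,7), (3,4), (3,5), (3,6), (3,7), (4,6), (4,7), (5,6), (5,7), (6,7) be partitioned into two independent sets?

Step 1: Attempt 2-coloring using BFS:
  Start at vertex 1, assign color 0
  Color vertex 2 with color 1 (neighbor of 1)
  Color vertex 4 with color 1 (neighbor of 1)
  Color vertex 6 with color 1 (neighbor of 1)
  Color vertex 7 with color 1 (neighbor of 1)
  Color vertex 3 with color 0 (neighbor of 2)
  Color vertex 5 with color 0 (neighbor of 2)

Step 2: Conflict found! Vertices 2 and 6 are adjacent but have the same color.
This means the graph contains an odd cycle.

The graph is NOT bipartite.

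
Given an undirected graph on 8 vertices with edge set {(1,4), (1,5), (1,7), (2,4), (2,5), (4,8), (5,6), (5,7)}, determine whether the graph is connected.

Step 1: Build adjacency list from edges:
  1: 4, 5, 7
  2: 4, 5
  3: (none)
  4: 1, 2, 8
  5: 1, 2, 6, 7
  6: 5
  7: 1, 5
  8: 4

Step 2: Run BFS/DFS from vertex 1:
  Visited: {1, 4, 5, 7, 2, 8, 6}
  Reached 7 of 8 vertices

Step 3: Only 7 of 8 vertices reached. Graph is disconnected.
Connected components: {1, 2, 4, 5, 6, 7, 8}, {3}
Answer: No, the graph is not connected (2 components).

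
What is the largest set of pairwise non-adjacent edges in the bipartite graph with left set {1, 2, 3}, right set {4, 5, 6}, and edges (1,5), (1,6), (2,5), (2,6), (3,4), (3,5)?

Step 1: List the neighbors of each left vertex:
  1: 5, 6
  2: 5, 6
  3: 4, 5

Step 2: Greedily match left vertices, then look for augmenting paths:
  Match 1 -- 5
  Match 2 -- 6
  Match 3 -- 4
  No augmenting path remains.

Step 3: Verify this is maximum:
  Matching size 3 = min(|L|, |R|) = min(3, 3), which is an upper bound, so this matching is maximum.

Maximum matching: {(1,5), (2,6), (3,4)}
Size: 3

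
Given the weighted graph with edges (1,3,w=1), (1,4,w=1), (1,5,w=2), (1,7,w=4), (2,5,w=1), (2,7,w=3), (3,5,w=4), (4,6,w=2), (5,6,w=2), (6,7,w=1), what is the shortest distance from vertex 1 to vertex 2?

Step 1: Build adjacency list with weights:
  1: 3(w=1), 4(w=1), 5(w=2), 7(w=4)
  2: 5(w=1), 7(w=3)
  3: 1(w=1), 5(w=4)
  4: 1(w=1), 6(w=2)
  5: 1(w=2), 2(w=1), 3(w=4), 6(w=2)
  6: 4(w=2), 5(w=2), 7(w=1)
  7: 1(w=4), 2(w=3), 6(w=1)

Step 2: Apply Dijkstra's algorithm from vertex 1:
  Visit vertex 1 (distance=0)
    Update dist[3] = 1
    Update dist[4] = 1
    Update dist[5] = 2
    Update dist[7] = 4
  Visit vertex 3 (distance=1)
  Visit vertex 4 (distance=1)
    Update dist[6] = 3
  Visit vertex 5 (distance=2)
    Update dist[2] = 3
  Visit vertex 2 (distance=3)

Step 3: Shortest path: 1 -> 5 -> 2
Total weight: 2 + 1 = 3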